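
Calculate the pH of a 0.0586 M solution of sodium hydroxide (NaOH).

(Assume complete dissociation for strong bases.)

[OH⁻] = 0.0586 M for strong base. pOH = -log[OH⁻] = 1.23, pH = 14 - pOH

pH = 12.77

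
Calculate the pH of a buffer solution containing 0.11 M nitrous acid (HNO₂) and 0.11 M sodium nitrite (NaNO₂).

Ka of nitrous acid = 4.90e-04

pKa = -log(4.90e-04) = 3.31. pH = pKa + log([A⁻]/[HA]) = 3.31 + log(0.11/0.11)

pH = 3.31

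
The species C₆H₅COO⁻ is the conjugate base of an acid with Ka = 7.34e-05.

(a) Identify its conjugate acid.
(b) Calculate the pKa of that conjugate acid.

(a) The conjugate acid is formed by adding one H⁺ to C₆H₅COO⁻, giving C₆H₅COOH. (b) pKa = -log(Ka) = -log(7.34e-05) = 4.13.

Conjugate acid: C₆H₅COOH; pK_a = 4.13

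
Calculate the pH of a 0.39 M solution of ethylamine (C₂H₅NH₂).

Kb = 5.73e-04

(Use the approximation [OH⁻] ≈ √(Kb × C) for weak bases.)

[OH⁻] = √(Kb × C) = √(5.73e-04 × 0.39) = 1.4949e-02. pOH = 1.83, pH = 14 - pOH

pH = 12.17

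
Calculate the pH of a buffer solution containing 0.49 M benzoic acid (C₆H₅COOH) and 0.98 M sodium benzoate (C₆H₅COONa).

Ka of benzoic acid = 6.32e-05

pKa = -log(6.32e-05) = 4.20. pH = pKa + log([A⁻]/[HA]) = 4.20 + log(0.98/0.49)

pH = 4.50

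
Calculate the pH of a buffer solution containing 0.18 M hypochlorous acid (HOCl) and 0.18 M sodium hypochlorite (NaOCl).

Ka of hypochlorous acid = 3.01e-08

pKa = -log(3.01e-08) = 7.52. pH = pKa + log([A⁻]/[HA]) = 7.52 + log(0.18/0.18)

pH = 7.52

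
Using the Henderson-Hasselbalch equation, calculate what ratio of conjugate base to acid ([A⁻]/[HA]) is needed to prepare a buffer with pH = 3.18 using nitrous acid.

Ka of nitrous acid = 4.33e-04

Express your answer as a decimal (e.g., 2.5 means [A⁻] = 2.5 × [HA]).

pKa = -log(4.33e-04) = 3.3635. pH = pKa + log([A⁻]/[HA]), so log([A⁻]/[HA]) = pH − pKa = 3.18 − 3.3635 = -0.1835. [A⁻]/[HA] = 10^(-0.1835) = 0.655

[A⁻]/[HA] = 0.655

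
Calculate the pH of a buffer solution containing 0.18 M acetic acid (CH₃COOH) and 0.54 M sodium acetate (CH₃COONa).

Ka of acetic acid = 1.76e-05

pKa = -log(1.76e-05) = 4.75. pH = pKa + log([A⁻]/[HA]) = 4.75 + log(0.54/0.18)

pH = 5.23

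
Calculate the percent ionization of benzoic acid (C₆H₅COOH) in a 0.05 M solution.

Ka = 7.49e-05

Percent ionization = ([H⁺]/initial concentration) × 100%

Using Ka equilibrium: x² + Ka×x - Ka×C = 0. Solving: [H⁺] = 1.8981e-03. Percent = (1.8981e-03/0.05) × 100

Percent ionization = 3.8%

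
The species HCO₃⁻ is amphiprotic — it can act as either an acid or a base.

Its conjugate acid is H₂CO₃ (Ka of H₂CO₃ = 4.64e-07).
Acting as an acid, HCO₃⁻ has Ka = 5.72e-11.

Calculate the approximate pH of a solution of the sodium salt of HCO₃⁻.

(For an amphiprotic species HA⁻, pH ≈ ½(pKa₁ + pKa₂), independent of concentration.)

pKa₁ = -log(4.64e-07) = 6.33; pKa₂ = -log(5.72e-11) = 10.24. For an amphiprotic species, pH ≈ ½(pKa₁ + pKa₂) = ½(6.33 + 10.24) = 8.29.

pH = 8.29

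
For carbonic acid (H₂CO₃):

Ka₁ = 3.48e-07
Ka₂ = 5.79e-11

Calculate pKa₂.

pKa₂ = -log(Ka₂) = -log(5.79e-11) = 10.24.

pK_{a2} = 10.24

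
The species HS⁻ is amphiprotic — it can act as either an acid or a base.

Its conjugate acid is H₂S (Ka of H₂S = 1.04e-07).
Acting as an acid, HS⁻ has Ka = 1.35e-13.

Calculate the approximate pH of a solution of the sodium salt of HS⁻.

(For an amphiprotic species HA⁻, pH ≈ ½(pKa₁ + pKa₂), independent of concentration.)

pKa₁ = -log(1.04e-07) = 6.98; pKa₂ = -log(1.35e-13) = 12.87. For an amphiprotic species, pH ≈ ½(pKa₁ + pKa₂) = ½(6.98 + 12.87) = 9.93.

pH = 9.93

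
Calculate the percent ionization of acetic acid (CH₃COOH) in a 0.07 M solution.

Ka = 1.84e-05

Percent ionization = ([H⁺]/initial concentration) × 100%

Using Ka equilibrium: x² + Ka×x - Ka×C = 0. Solving: [H⁺] = 1.1257e-03. Percent = (1.1257e-03/0.07) × 100

Percent ionization = 1.61%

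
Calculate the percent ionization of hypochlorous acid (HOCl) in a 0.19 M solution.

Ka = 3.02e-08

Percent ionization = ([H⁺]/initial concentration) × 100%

Using Ka equilibrium: x² + Ka×x - Ka×C = 0. Solving: [H⁺] = 7.5734e-05. Percent = (7.5734e-05/0.19) × 100

Percent ionization = 0.0399%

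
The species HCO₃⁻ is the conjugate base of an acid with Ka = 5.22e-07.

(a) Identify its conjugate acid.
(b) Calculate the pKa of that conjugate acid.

(a) The conjugate acid is formed by adding one H⁺ to HCO₃⁻, giving H₂CO₃. (b) pKa = -log(Ka) = -log(5.22e-07) = 6.28.

Conjugate acid: H₂CO₃; pK_a = 6.28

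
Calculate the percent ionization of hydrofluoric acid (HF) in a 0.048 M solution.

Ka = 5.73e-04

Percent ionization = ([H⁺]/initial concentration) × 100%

Using Ka equilibrium: x² + Ka×x - Ka×C = 0. Solving: [H⁺] = 4.9657e-03. Percent = (4.9657e-03/0.048) × 100

Percent ionization = 10.3%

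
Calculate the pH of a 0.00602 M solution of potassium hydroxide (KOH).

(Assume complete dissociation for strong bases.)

[OH⁻] = 0.00602 M for strong base. pOH = -log[OH⁻] = 2.22, pH = 14 - pOH

pH = 11.78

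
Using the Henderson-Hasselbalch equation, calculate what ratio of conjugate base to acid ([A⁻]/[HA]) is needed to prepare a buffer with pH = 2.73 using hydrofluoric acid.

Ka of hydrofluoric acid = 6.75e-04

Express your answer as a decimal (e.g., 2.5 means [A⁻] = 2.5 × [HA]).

pKa = -log(6.75e-04) = 3.1707. pH = pKa + log([A⁻]/[HA]), so log([A⁻]/[HA]) = pH − pKa = 2.73 − 3.1707 = -0.4407. [A⁻]/[HA] = 10^(-0.4407) = 0.362

[A⁻]/[HA] = 0.362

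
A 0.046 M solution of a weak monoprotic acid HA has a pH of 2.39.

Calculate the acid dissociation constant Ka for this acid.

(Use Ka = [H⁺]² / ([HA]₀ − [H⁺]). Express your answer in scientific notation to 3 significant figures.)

[H⁺] = 10^(−pH) = 10^(−2.39) = 4.074e-03 M. For HA ⇌ H⁺ + A⁻, Ka = [H⁺][A⁻]/[HA] = [H⁺]² / ([HA]₀ − [H⁺]) = (4.074e-03)² / (0.046 − 4.074e-03) = 3.96e-04.

K_a = 3.96e-04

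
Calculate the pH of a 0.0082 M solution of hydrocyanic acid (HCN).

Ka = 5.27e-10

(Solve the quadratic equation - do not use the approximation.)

x² + Ka×x - Ka×C = 0. Using quadratic formula: [H⁺] = 2.0785e-06

pH = 5.68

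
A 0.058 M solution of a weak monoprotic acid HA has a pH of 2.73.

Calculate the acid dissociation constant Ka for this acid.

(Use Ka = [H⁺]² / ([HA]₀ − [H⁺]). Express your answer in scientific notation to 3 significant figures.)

[H⁺] = 10^(−pH) = 10^(−2.73) = 1.862e-03 M. For HA ⇌ H⁺ + A⁻, Ka = [H⁺][A⁻]/[HA] = [H⁺]² / ([HA]₀ − [H⁺]) = (1.862e-03)² / (0.058 − 1.862e-03) = 6.18e-05.

K_a = 6.18e-05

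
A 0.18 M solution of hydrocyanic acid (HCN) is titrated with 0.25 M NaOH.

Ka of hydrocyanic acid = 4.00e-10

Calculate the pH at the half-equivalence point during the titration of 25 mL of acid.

At half-equivalence [HA] = [A⁻], so Henderson-Hasselbalch gives pH = pKa = -log(4.00e-10) = 9.40.

pH = pKa = 9.40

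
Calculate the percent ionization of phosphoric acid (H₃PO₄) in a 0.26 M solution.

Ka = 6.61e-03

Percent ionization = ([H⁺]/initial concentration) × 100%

Using Ka equilibrium: x² + Ka×x - Ka×C = 0. Solving: [H⁺] = 3.8283e-02. Percent = (3.8283e-02/0.26) × 100

Percent ionization = 14.7%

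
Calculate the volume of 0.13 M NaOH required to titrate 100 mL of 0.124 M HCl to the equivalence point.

At equivalence: moles acid = moles base. moles HCl = 0.124 × 100/1000 = 0.0124 mol. V_base = moles / 0.13 × 1000 = 95.4 mL.

V_{base} = 95.4 mL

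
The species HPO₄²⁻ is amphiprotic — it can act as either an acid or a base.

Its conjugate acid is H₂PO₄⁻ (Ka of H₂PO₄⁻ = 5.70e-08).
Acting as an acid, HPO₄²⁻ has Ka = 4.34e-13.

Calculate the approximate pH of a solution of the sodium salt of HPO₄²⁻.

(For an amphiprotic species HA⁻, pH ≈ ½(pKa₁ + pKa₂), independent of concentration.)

pKa₁ = -log(5.70e-08) = 7.24; pKa₂ = -log(4.34e-13) = 12.36. For an amphiprotic species, pH ≈ ½(pKa₁ + pKa₂) = ½(7.24 + 12.36) = 9.80.

pH = 9.80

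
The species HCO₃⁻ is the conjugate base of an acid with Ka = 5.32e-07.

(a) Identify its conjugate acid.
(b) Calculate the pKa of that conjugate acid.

(a) The conjugate acid is formed by adding one H⁺ to HCO₃⁻, giving H₂CO₃. (b) pKa = -log(Ka) = -log(5.32e-07) = 6.27.

Conjugate acid: H₂CO₃; pK_a = 6.27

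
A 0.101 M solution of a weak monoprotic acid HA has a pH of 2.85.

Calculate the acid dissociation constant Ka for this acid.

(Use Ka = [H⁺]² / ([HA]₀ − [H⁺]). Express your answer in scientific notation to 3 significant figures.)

[H⁺] = 10^(−pH) = 10^(−2.85) = 1.413e-03 M. For HA ⇌ H⁺ + A⁻, Ka = [H⁺][A⁻]/[HA] = [H⁺]² / ([HA]₀ − [H⁺]) = (1.413e-03)² / (0.101 − 1.413e-03) = 2.00e-05.

K_a = 2.00e-05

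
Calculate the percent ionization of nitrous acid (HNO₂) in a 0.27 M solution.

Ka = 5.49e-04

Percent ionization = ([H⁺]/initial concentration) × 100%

Using Ka equilibrium: x² + Ka×x - Ka×C = 0. Solving: [H⁺] = 1.1904e-02. Percent = (1.1904e-02/0.27) × 100

Percent ionization = 4.41%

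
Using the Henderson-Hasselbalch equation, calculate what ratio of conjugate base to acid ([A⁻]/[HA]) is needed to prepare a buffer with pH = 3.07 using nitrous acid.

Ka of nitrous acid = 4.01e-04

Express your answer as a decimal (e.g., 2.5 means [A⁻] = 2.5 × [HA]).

pKa = -log(4.01e-04) = 3.3969. pH = pKa + log([A⁻]/[HA]), so log([A⁻]/[HA]) = pH − pKa = 3.07 − 3.3969 = -0.3269. [A⁻]/[HA] = 10^(-0.3269) = 0.471

[A⁻]/[HA] = 0.471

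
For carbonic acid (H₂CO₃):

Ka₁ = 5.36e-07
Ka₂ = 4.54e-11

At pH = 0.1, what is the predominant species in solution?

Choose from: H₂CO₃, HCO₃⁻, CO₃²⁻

pKa₁ = 6.27, pKa₂ = 10.34. For a polyprotic acid the predominant species crosses at each pKa: below pKa_n the protonated form dominates, above it the deprotonated form does. At pH = 0.1, the predominant species is H₂CO₃.

H₂CO₃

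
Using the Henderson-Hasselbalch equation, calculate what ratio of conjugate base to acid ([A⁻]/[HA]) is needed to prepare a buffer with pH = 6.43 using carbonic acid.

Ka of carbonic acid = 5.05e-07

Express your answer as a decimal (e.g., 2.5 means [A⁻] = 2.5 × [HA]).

pKa = -log(5.05e-07) = 6.2967. pH = pKa + log([A⁻]/[HA]), so log([A⁻]/[HA]) = pH − pKa = 6.43 − 6.2967 = 0.1333. [A⁻]/[HA] = 10^(0.1333) = 1.36

[A⁻]/[HA] = 1.36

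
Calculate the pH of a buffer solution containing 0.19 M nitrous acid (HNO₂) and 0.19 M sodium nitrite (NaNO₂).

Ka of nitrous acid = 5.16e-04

pKa = -log(5.16e-04) = 3.29. pH = pKa + log([A⁻]/[HA]) = 3.29 + log(0.19/0.19)

pH = 3.29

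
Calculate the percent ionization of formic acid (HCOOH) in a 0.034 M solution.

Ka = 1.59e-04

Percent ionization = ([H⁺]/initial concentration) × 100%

Using Ka equilibrium: x² + Ka×x - Ka×C = 0. Solving: [H⁺] = 2.2469e-03. Percent = (2.2469e-03/0.034) × 100

Percent ionization = 6.61%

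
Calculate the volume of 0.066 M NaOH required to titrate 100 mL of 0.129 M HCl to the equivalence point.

At equivalence: moles acid = moles base. moles HCl = 0.129 × 100/1000 = 0.0129 mol. V_base = moles / 0.066 × 1000 = 195.5 mL.

V_{base} = 195.5 mL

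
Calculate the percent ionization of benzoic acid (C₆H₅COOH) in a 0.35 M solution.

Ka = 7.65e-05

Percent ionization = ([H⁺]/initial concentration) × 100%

Using Ka equilibrium: x² + Ka×x - Ka×C = 0. Solving: [H⁺] = 5.1363e-03. Percent = (5.1363e-03/0.35) × 100

Percent ionization = 1.47%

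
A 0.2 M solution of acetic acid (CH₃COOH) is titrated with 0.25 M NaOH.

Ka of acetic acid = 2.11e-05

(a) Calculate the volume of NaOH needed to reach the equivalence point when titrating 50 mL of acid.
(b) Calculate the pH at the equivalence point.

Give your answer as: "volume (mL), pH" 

moles acid = 0.2 × 50/1000 = 0.01 mol; V_base = moles/0.25 × 1000 = 40.0 mL. At equivalence only the conjugate base is present: [A⁻] = 0.01/0.090 = 1.1111e-01 M. Kb = Kw/Ka = 4.74e-10; [OH⁻] = √(Kb × [A⁻]) = 7.2567e-06; pOH = 5.14; pH = 14 - pOH = 8.86.

V = 40.0 mL, pH = 8.86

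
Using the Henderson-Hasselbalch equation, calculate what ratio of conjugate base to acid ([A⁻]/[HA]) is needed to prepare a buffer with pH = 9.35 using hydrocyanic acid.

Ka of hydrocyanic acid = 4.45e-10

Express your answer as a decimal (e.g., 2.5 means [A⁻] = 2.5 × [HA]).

pKa = -log(4.45e-10) = 9.3516. pH = pKa + log([A⁻]/[HA]), so log([A⁻]/[HA]) = pH − pKa = 9.35 − 9.3516 = -0.0016. [A⁻]/[HA] = 10^(-0.0016) = 0.996

[A⁻]/[HA] = 0.996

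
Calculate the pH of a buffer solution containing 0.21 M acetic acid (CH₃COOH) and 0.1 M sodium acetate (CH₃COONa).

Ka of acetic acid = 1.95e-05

pKa = -log(1.95e-05) = 4.71. pH = pKa + log([A⁻]/[HA]) = 4.71 + log(0.1/0.21)

pH = 4.39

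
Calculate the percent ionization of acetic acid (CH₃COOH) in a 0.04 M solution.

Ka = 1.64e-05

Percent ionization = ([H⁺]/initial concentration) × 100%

Using Ka equilibrium: x² + Ka×x - Ka×C = 0. Solving: [H⁺] = 8.0178e-04. Percent = (8.0178e-04/0.04) × 100

Percent ionization = 2%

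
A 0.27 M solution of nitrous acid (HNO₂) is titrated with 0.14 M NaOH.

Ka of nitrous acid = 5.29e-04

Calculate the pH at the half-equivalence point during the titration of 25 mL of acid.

At half-equivalence [HA] = [A⁻], so Henderson-Hasselbalch gives pH = pKa = -log(5.29e-04) = 3.28.

pH = pKa = 3.28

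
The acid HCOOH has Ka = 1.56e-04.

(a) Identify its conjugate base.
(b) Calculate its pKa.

(a) The conjugate base is formed by removing one H⁺ from HCOOH, giving HCOO⁻. (b) pKa = -log(Ka) = -log(1.56e-04) = 3.81.

Conjugate base: HCOO⁻; pK_a = 3.81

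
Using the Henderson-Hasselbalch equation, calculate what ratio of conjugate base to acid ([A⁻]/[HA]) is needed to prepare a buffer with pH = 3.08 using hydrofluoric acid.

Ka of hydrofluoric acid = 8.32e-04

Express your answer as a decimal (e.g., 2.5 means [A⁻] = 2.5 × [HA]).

pKa = -log(8.32e-04) = 3.0799. pH = pKa + log([A⁻]/[HA]), so log([A⁻]/[HA]) = pH − pKa = 3.08 − 3.0799 = 0.0001. [A⁻]/[HA] = 10^(0.0001) = 1.00

[A⁻]/[HA] = 1.00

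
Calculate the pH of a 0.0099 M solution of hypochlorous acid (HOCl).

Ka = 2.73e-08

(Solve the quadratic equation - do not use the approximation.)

x² + Ka×x - Ka×C = 0. Using quadratic formula: [H⁺] = 1.6426e-05

pH = 4.78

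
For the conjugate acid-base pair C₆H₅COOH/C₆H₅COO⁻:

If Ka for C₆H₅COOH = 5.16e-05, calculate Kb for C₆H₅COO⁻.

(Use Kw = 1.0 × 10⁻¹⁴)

For a conjugate pair Ka × Kb = Kw, so Kb = Kw/Ka = 1.0 × 10⁻¹⁴ / 5.16e-05 = 1.94e-10.

K_b = 1.94e-10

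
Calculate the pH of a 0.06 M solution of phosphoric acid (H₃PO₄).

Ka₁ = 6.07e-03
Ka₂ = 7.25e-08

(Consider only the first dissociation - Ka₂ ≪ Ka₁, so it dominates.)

First dissociation dominates. From Ka₁ = [H⁺][HA⁻]/[H₂A], x² + Ka₁·x − Ka₁·C = 0 with C = 0.06 M and Ka₁ = 6.07e-03. Solving: [H⁺] = (−Ka₁ + √(Ka₁² + 4·Ka₁·C)) / 2 = 1.6289e-02 M. pH = -log(1.6289e-02) = 1.79.

pH = 1.79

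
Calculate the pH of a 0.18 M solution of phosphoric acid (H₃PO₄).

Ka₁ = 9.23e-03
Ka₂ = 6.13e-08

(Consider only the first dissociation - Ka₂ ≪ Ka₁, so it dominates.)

First dissociation dominates. From Ka₁ = [H⁺][HA⁻]/[H₂A], x² + Ka₁·x − Ka₁·C = 0 with C = 0.18 M and Ka₁ = 9.23e-03. Solving: [H⁺] = (−Ka₁ + √(Ka₁² + 4·Ka₁·C)) / 2 = 3.6406e-02 M. pH = -log(3.6406e-02) = 1.44.

pH = 1.44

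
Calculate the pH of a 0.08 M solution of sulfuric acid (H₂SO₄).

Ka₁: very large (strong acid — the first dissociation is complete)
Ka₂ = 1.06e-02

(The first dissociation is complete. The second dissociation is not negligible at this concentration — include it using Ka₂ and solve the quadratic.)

First dissociation is complete: [H⁺]₀ = [HSO₄⁻]₀ = C = 0.08 M. Second dissociation HSO₄⁻ ⇌ H⁺ + SO₄²⁻: let x = [SO₄²⁻]. Ka₂ = (C + x)·x / (C − x) = 1.06e-02 → x² + (C + Ka₂)·x − Ka₂·C = 0 → x² + 0.09060·x − 8.480e-04 = 0. x = (−0.09060 + √(0.09060² + 4 × 8.480e-04)) / 2 = 8.5525e-03 M. [H⁺] = C + x = 0.08 + 8.5525e-03 = 8.8552e-02 M. pH = -log(8.8552e-02) = 1.05.

pH = 1.05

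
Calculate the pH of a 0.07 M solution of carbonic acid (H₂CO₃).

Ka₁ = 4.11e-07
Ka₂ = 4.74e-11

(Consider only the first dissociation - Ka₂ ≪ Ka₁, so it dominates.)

First dissociation dominates. From Ka₁ = [H⁺][HA⁻]/[H₂A], x² + Ka₁·x − Ka₁·C = 0 with C = 0.07 M and Ka₁ = 4.11e-07. Solving: [H⁺] = (−Ka₁ + √(Ka₁² + 4·Ka₁·C)) / 2 = 1.6941e-04 M. pH = -log(1.6941e-04) = 3.77.

pH = 3.77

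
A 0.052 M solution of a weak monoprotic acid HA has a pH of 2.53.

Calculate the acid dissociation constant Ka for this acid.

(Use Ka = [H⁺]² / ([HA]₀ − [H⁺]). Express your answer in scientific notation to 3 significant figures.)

[H⁺] = 10^(−pH) = 10^(−2.53) = 2.951e-03 M. For HA ⇌ H⁺ + A⁻, Ka = [H⁺][A⁻]/[HA] = [H⁺]² / ([HA]₀ − [H⁺]) = (2.951e-03)² / (0.052 − 2.951e-03) = 1.78e-04.

K_a = 1.78e-04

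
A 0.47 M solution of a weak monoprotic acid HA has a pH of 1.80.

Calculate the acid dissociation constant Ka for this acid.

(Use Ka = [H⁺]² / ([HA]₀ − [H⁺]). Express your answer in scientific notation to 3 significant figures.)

[H⁺] = 10^(−pH) = 10^(−1.80) = 1.585e-02 M. For HA ⇌ H⁺ + A⁻, Ka = [H⁺][A⁻]/[HA] = [H⁺]² / ([HA]₀ − [H⁺]) = (1.585e-02)² / (0.47 − 1.585e-02) = 5.53e-04.

K_a = 5.53e-04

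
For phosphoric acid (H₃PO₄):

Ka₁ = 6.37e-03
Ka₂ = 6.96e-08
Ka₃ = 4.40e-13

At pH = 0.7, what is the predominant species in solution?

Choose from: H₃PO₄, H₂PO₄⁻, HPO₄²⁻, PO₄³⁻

pKa₁ = 2.20, pKa₂ = 7.16, pKa₃ = 12.36. For a polyprotic acid the predominant species crosses at each pKa: below pKa_n the protonated form dominates, above it the deprotonated form does. At pH = 0.7, the predominant species is H₃PO₄.

H₃PO₄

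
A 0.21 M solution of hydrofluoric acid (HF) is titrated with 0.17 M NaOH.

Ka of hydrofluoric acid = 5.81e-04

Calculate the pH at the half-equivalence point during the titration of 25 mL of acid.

At half-equivalence [HA] = [A⁻], so Henderson-Hasselbalch gives pH = pKa = -log(5.81e-04) = 3.24.

pH = pKa = 3.24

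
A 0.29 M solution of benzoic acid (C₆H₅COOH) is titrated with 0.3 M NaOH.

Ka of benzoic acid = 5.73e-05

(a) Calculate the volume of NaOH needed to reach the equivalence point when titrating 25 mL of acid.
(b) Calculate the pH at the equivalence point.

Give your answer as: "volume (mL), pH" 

moles acid = 0.29 × 25/1000 = 0.00725 mol; V_base = moles/0.3 × 1000 = 24.2 mL. At equivalence only the conjugate base is present: [A⁻] = 0.00725/0.049 = 1.4746e-01 M. Kb = Kw/Ka = 1.75e-10; [OH⁻] = √(Kb × [A⁻]) = 5.0729e-06; pOH = 5.29; pH = 14 - pOH = 8.71.

V = 24.2 mL, pH = 8.71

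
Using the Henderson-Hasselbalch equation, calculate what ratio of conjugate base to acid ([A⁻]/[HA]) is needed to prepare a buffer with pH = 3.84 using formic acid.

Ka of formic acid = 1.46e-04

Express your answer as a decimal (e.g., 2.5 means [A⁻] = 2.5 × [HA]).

pKa = -log(1.46e-04) = 3.8356. pH = pKa + log([A⁻]/[HA]), so log([A⁻]/[HA]) = pH − pKa = 3.84 − 3.8356 = 0.0044. [A⁻]/[HA] = 10^(0.0044) = 1.01

[A⁻]/[HA] = 1.01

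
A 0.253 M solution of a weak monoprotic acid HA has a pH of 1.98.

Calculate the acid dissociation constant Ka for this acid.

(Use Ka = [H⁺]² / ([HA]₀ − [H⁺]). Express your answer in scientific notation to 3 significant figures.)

[H⁺] = 10^(−pH) = 10^(−1.98) = 1.047e-02 M. For HA ⇌ H⁺ + A⁻, Ka = [H⁺][A⁻]/[HA] = [H⁺]² / ([HA]₀ − [H⁺]) = (1.047e-02)² / (0.253 − 1.047e-02) = 4.52e-04.

K_a = 4.52e-04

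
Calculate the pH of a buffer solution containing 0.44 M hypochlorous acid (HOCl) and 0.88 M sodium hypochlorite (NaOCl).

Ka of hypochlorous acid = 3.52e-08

pKa = -log(3.52e-08) = 7.45. pH = pKa + log([A⁻]/[HA]) = 7.45 + log(0.88/0.44)

pH = 7.75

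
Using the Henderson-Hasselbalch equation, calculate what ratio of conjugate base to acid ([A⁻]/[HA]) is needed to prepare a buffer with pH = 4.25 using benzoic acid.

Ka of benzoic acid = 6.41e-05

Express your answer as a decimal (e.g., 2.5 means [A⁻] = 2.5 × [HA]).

pKa = -log(6.41e-05) = 4.1931. pH = pKa + log([A⁻]/[HA]), so log([A⁻]/[HA]) = pH − pKa = 4.25 − 4.1931 = 0.0569. [A⁻]/[HA] = 10^(0.0569) = 1.14

[A⁻]/[HA] = 1.14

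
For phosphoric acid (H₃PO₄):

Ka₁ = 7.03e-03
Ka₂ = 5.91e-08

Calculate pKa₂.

pKa₂ = -log(Ka₂) = -log(5.91e-08) = 7.23.

pK_{a2} = 7.23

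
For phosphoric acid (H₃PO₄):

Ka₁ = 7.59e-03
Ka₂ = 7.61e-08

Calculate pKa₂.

pKa₂ = -log(Ka₂) = -log(7.61e-08) = 7.12.

pK_{a2} = 7.12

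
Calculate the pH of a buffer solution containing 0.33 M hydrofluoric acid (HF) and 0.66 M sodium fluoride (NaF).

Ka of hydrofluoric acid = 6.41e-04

pKa = -log(6.41e-04) = 3.19. pH = pKa + log([A⁻]/[HA]) = 3.19 + log(0.66/0.33)

pH = 3.49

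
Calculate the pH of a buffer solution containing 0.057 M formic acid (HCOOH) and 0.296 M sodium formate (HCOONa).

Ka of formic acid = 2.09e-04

pKa = -log(2.09e-04) = 3.68. pH = pKa + log([A⁻]/[HA]) = 3.68 + log(0.296/0.057)

pH = 4.40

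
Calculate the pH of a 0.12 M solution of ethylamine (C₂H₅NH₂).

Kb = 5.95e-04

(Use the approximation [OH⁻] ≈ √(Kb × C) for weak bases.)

[OH⁻] = √(Kb × C) = √(5.95e-04 × 0.12) = 8.4499e-03. pOH = 2.07, pH = 14 - pOH

pH = 11.93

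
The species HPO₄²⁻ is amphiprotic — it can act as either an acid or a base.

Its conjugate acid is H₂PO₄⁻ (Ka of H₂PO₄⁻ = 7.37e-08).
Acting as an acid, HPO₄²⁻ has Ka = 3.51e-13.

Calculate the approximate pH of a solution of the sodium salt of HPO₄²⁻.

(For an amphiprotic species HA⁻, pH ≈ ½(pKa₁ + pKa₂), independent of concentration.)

pKa₁ = -log(7.37e-08) = 7.13; pKa₂ = -log(3.51e-13) = 12.45. For an amphiprotic species, pH ≈ ½(pKa₁ + pKa₂) = ½(7.13 + 12.45) = 9.79.

pH = 9.79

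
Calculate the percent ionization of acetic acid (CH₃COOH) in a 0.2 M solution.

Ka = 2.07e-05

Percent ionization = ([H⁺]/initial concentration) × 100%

Using Ka equilibrium: x² + Ka×x - Ka×C = 0. Solving: [H⁺] = 2.0244e-03. Percent = (2.0244e-03/0.2) × 100

Percent ionization = 1.01%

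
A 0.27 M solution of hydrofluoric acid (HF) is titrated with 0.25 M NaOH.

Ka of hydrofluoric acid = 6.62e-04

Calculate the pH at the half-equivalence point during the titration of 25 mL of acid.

At half-equivalence [HA] = [A⁻], so Henderson-Hasselbalch gives pH = pKa = -log(6.62e-04) = 3.18.

pH = pKa = 3.18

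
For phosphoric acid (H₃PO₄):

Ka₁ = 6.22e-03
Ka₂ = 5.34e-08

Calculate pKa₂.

pKa₂ = -log(Ka₂) = -log(5.34e-08) = 7.27.

pK_{a2} = 7.27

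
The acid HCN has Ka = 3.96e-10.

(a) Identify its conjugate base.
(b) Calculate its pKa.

(a) The conjugate base is formed by removing one H⁺ from HCN, giving CN⁻. (b) pKa = -log(Ka) = -log(3.96e-10) = 9.40.

Conjugate base: CN⁻; pK_a = 9.40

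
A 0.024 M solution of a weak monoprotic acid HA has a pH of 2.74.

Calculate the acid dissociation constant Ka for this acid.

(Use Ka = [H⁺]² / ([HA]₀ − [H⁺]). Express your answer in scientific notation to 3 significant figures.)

[H⁺] = 10^(−pH) = 10^(−2.74) = 1.820e-03 M. For HA ⇌ H⁺ + A⁻, Ka = [H⁺][A⁻]/[HA] = [H⁺]² / ([HA]₀ − [H⁺]) = (1.820e-03)² / (0.024 − 1.820e-03) = 1.49e-04.

K_a = 1.49e-04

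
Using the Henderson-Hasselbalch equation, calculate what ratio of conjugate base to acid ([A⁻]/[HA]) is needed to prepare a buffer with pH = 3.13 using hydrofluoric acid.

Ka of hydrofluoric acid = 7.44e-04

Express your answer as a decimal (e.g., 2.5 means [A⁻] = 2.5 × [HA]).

pKa = -log(7.44e-04) = 3.1284. pH = pKa + log([A⁻]/[HA]), so log([A⁻]/[HA]) = pH − pKa = 3.13 − 3.1284 = 0.0016. [A⁻]/[HA] = 10^(0.0016) = 1.00

[A⁻]/[HA] = 1.00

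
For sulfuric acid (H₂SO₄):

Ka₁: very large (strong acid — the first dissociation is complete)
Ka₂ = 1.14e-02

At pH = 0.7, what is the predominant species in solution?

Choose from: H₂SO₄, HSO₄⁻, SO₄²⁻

The first dissociation is complete, so H₂SO₄ itself is never the predominant species in water; pKa₂ = -log(1.14e-02) = 1.94. For a polyprotic acid the predominant species crosses at each pKa: below pKa_n the protonated form dominates, above it the deprotonated form does. At pH = 0.7, the predominant species is HSO₄⁻.

HSO₄⁻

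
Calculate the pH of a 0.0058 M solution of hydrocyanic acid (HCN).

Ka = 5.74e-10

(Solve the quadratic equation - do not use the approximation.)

x² + Ka×x - Ka×C = 0. Using quadratic formula: [H⁺] = 1.8243e-06

pH = 5.74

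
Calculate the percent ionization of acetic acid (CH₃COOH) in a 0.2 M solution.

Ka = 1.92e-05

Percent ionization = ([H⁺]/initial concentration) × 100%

Using Ka equilibrium: x² + Ka×x - Ka×C = 0. Solving: [H⁺] = 1.9500e-03. Percent = (1.9500e-03/0.2) × 100

Percent ionization = 0.975%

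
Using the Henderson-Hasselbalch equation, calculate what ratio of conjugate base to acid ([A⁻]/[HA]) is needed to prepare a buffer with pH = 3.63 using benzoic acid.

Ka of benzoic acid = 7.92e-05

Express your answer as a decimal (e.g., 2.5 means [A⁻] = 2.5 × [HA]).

pKa = -log(7.92e-05) = 4.1013. pH = pKa + log([A⁻]/[HA]), so log([A⁻]/[HA]) = pH − pKa = 3.63 − 4.1013 = -0.4713. [A⁻]/[HA] = 10^(-0.4713) = 0.338

[A⁻]/[HA] = 0.338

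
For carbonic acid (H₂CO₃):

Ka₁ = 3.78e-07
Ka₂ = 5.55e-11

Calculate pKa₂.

pKa₂ = -log(Ka₂) = -log(5.55e-11) = 10.26.

pK_{a2} = 10.26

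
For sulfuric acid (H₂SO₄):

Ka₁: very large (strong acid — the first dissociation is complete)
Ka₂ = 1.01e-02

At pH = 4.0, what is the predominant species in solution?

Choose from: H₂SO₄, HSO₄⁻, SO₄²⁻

The first dissociation is complete, so H₂SO₄ itself is never the predominant species in water; pKa₂ = -log(1.01e-02) = 2.00. For a polyprotic acid the predominant species crosses at each pKa: below pKa_n the protonated form dominates, above it the deprotonated form does. At pH = 4.0, the predominant species is SO₄²⁻.

SO₄²⁻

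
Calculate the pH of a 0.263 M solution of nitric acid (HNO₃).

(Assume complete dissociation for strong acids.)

[H⁺] = 0.263 M for strong acid. pH = -log[H⁺] = -log(0.263)

pH = 0.58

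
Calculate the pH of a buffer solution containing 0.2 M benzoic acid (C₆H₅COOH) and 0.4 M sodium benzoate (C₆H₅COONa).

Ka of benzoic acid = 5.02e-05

pKa = -log(5.02e-05) = 4.30. pH = pKa + log([A⁻]/[HA]) = 4.30 + log(0.4/0.2)

pH = 4.60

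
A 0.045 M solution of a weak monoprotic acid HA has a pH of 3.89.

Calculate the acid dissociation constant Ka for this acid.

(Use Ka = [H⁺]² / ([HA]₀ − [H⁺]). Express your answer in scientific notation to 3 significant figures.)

[H⁺] = 10^(−pH) = 10^(−3.89) = 1.288e-04 M. For HA ⇌ H⁺ + A⁻, Ka = [H⁺][A⁻]/[HA] = [H⁺]² / ([HA]₀ − [H⁺]) = (1.288e-04)² / (0.045 − 1.288e-04) = 3.70e-07.

K_a = 3.70e-07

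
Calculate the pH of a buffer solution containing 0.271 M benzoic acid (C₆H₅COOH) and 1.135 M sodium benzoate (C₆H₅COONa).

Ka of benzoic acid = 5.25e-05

pKa = -log(5.25e-05) = 4.28. pH = pKa + log([A⁻]/[HA]) = 4.28 + log(1.135/0.271)

pH = 4.90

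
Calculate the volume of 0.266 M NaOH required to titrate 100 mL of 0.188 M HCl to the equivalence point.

At equivalence: moles acid = moles base. moles HCl = 0.188 × 100/1000 = 0.0188 mol. V_base = moles / 0.266 × 1000 = 70.7 mL.

V_{base} = 70.7 mL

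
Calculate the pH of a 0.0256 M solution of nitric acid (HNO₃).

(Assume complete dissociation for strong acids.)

[H⁺] = 0.0256 M for strong acid. pH = -log[H⁺] = -log(0.0256)

pH = 1.59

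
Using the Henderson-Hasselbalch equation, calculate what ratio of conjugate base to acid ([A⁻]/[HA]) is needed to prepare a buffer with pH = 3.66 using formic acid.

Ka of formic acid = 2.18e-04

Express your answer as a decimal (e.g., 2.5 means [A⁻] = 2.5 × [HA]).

pKa = -log(2.18e-04) = 3.6615. pH = pKa + log([A⁻]/[HA]), so log([A⁻]/[HA]) = pH − pKa = 3.66 − 3.6615 = -0.0015. [A⁻]/[HA] = 10^(-0.0015) = 0.996

[A⁻]/[HA] = 0.996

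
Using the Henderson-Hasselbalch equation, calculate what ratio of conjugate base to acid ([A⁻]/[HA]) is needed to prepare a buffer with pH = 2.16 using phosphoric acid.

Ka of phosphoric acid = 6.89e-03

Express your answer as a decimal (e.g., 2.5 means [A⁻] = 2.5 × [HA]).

pKa = -log(6.89e-03) = 2.1618. pH = pKa + log([A⁻]/[HA]), so log([A⁻]/[HA]) = pH − pKa = 2.16 − 2.1618 = -0.0018. [A⁻]/[HA] = 10^(-0.0018) = 0.996

[A⁻]/[HA] = 0.996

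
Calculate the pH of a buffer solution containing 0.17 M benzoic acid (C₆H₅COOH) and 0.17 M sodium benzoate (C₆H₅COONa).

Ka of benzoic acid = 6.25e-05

pKa = -log(6.25e-05) = 4.20. pH = pKa + log([A⁻]/[HA]) = 4.20 + log(0.17/0.17)

pH = 4.20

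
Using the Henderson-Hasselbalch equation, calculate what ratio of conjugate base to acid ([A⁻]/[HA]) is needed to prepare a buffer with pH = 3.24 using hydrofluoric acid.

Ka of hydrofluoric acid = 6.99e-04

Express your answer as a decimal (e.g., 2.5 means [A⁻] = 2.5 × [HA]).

pKa = -log(6.99e-04) = 3.1555. pH = pKa + log([A⁻]/[HA]), so log([A⁻]/[HA]) = pH − pKa = 3.24 − 3.1555 = 0.0845. [A⁻]/[HA] = 10^(0.0845) = 1.21

[A⁻]/[HA] = 1.21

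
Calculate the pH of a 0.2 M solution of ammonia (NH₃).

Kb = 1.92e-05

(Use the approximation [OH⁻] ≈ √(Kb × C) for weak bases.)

[OH⁻] = √(Kb × C) = √(1.92e-05 × 0.2) = 1.9596e-03. pOH = 2.71, pH = 14 - pOH

pH = 11.29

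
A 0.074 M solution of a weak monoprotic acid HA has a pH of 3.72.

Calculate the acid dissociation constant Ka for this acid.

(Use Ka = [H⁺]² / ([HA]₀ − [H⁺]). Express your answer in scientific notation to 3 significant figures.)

[H⁺] = 10^(−pH) = 10^(−3.72) = 1.905e-04 M. For HA ⇌ H⁺ + A⁻, Ka = [H⁺][A⁻]/[HA] = [H⁺]² / ([HA]₀ − [H⁺]) = (1.905e-04)² / (0.074 − 1.905e-04) = 4.92e-07.

K_a = 4.92e-07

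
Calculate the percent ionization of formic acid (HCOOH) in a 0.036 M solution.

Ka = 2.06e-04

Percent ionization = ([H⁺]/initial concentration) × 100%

Using Ka equilibrium: x² + Ka×x - Ka×C = 0. Solving: [H⁺] = 2.6222e-03. Percent = (2.6222e-03/0.036) × 100

Percent ionization = 7.28%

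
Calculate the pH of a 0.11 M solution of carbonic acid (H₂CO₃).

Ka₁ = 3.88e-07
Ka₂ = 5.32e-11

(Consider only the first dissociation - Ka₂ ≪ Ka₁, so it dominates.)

First dissociation dominates. From Ka₁ = [H⁺][HA⁻]/[H₂A], x² + Ka₁·x − Ka₁·C = 0 with C = 0.11 M and Ka₁ = 3.88e-07. Solving: [H⁺] = (−Ka₁ + √(Ka₁² + 4·Ka₁·C)) / 2 = 2.0640e-04 M. pH = -log(2.0640e-04) = 3.69.

pH = 3.69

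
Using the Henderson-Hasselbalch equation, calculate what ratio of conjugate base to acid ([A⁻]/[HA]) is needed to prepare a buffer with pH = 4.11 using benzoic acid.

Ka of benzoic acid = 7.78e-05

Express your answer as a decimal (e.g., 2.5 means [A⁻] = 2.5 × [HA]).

pKa = -log(7.78e-05) = 4.1090. pH = pKa + log([A⁻]/[HA]), so log([A⁻]/[HA]) = pH − pKa = 4.11 − 4.1090 = 0.0010. [A⁻]/[HA] = 10^(0.0010) = 1.00

[A⁻]/[HA] = 1.00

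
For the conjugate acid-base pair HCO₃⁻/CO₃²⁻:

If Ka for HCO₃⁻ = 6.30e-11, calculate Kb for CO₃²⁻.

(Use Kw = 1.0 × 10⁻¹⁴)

For a conjugate pair Ka × Kb = Kw, so Kb = Kw/Ka = 1.0 × 10⁻¹⁴ / 6.30e-11 = 1.59e-04.

K_b = 1.59e-04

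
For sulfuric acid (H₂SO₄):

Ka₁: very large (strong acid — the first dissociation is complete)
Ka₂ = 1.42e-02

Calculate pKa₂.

pKa₂ = -log(Ka₂) = -log(1.42e-02) = 1.85.

pK_{a2} = 1.85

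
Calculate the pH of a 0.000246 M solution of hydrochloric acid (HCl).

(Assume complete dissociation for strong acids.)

[H⁺] = 0.000246 M for strong acid. pH = -log[H⁺] = -log(0.000246)

pH = 3.61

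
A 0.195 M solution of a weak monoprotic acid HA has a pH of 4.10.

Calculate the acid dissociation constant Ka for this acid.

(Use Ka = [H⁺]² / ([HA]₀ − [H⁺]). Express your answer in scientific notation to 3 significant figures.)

[H⁺] = 10^(−pH) = 10^(−4.10) = 7.943e-05 M. For HA ⇌ H⁺ + A⁻, Ka = [H⁺][A⁻]/[HA] = [H⁺]² / ([HA]₀ − [H⁺]) = (7.943e-05)² / (0.195 − 7.943e-05) = 3.24e-08.

K_a = 3.24e-08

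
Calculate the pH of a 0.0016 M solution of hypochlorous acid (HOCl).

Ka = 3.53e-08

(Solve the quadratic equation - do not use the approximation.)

x² + Ka×x - Ka×C = 0. Using quadratic formula: [H⁺] = 7.4977e-06

pH = 5.13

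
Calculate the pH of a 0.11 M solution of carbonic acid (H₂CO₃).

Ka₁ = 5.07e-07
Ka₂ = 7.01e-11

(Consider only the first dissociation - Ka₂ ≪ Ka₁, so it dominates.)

First dissociation dominates. From Ka₁ = [H⁺][HA⁻]/[H₂A], x² + Ka₁·x − Ka₁·C = 0 with C = 0.11 M and Ka₁ = 5.07e-07. Solving: [H⁺] = (−Ka₁ + √(Ka₁² + 4·Ka₁·C)) / 2 = 2.3590e-04 M. pH = -log(2.3590e-04) = 3.63.

pH = 3.63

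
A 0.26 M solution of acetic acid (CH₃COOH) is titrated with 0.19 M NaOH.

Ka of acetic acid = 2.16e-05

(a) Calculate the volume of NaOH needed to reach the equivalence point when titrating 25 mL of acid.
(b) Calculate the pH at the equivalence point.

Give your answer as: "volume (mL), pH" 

moles acid = 0.26 × 25/1000 = 0.0065 mol; V_base = moles/0.19 × 1000 = 34.2 mL. At equivalence only the conjugate base is present: [A⁻] = 0.0065/0.059 = 1.0978e-01 M. Kb = Kw/Ka = 4.63e-10; [OH⁻] = √(Kb × [A⁻]) = 7.1290e-06; pOH = 5.15; pH = 14 - pOH = 8.85.

V = 34.2 mL, pH = 8.85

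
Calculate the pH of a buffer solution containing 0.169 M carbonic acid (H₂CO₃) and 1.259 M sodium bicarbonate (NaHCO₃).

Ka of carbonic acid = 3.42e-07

pKa = -log(3.42e-07) = 6.47. pH = pKa + log([A⁻]/[HA]) = 6.47 + log(1.259/0.169)

pH = 7.34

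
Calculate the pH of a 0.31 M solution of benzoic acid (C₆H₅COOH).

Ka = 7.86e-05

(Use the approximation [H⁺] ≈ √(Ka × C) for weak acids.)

[H⁺] = √(Ka × C) = √(7.86e-05 × 0.31) = 4.9362e-03. pH = -log(4.9362e-03)

pH = 2.31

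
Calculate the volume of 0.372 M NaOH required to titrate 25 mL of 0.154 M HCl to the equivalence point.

At equivalence: moles acid = moles base. moles HCl = 0.154 × 25/1000 = 0.00385 mol. V_base = moles / 0.372 × 1000 = 10.3 mL.

V_{base} = 10.3 mL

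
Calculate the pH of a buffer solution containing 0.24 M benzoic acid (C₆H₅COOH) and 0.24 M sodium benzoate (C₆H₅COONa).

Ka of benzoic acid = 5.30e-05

pKa = -log(5.30e-05) = 4.28. pH = pKa + log([A⁻]/[HA]) = 4.28 + log(0.24/0.24)

pH = 4.28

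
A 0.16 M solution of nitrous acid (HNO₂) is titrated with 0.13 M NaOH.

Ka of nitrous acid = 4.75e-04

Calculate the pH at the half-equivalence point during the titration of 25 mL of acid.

At half-equivalence [HA] = [A⁻], so Henderson-Hasselbalch gives pH = pKa = -log(4.75e-04) = 3.32.

pH = pKa = 3.32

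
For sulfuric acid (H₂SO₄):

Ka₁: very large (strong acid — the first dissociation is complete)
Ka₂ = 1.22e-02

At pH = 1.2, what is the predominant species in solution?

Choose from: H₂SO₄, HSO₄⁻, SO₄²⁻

The first dissociation is complete, so H₂SO₄ itself is never the predominant species in water; pKa₂ = -log(1.22e-02) = 1.91. For a polyprotic acid the predominant species crosses at each pKa: below pKa_n the protonated form dominates, above it the deprotonated form does. At pH = 1.2, the predominant species is HSO₄⁻.

HSO₄⁻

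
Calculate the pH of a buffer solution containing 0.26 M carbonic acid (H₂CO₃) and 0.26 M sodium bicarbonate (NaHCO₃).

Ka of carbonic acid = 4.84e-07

pKa = -log(4.84e-07) = 6.32. pH = pKa + log([A⁻]/[HA]) = 6.32 + log(0.26/0.26)

pH = 6.32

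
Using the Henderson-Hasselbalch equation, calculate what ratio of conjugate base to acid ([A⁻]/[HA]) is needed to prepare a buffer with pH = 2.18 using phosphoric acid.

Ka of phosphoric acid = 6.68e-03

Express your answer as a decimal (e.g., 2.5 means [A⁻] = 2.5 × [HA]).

pKa = -log(6.68e-03) = 2.1752. pH = pKa + log([A⁻]/[HA]), so log([A⁻]/[HA]) = pH − pKa = 2.18 − 2.1752 = 0.0048. [A⁻]/[HA] = 10^(0.0048) = 1.01

[A⁻]/[HA] = 1.01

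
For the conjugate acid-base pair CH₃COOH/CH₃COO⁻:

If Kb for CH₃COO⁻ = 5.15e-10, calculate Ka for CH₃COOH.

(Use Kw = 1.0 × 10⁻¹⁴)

For a conjugate pair Ka × Kb = Kw, so Ka = Kw/Kb = 1.0 × 10⁻¹⁴ / 5.15e-10 = 1.94e-05.

K_a = 1.94e-05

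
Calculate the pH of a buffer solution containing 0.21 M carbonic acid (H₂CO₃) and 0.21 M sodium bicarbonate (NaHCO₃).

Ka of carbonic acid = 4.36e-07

pKa = -log(4.36e-07) = 6.36. pH = pKa + log([A⁻]/[HA]) = 6.36 + log(0.21/0.21)

pH = 6.36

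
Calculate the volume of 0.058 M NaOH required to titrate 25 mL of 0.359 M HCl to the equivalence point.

At equivalence: moles acid = moles base. moles HCl = 0.359 × 25/1000 = 0.008975 mol. V_base = moles / 0.058 × 1000 = 154.7 mL.

V_{base} = 154.7 mL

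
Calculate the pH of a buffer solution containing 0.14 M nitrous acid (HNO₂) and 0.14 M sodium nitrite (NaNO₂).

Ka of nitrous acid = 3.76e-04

pKa = -log(3.76e-04) = 3.42. pH = pKa + log([A⁻]/[HA]) = 3.42 + log(0.14/0.14)

pH = 3.42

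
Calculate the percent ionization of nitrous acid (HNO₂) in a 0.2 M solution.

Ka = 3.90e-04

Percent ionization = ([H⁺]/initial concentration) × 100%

Using Ka equilibrium: x² + Ka×x - Ka×C = 0. Solving: [H⁺] = 8.6389e-03. Percent = (8.6389e-03/0.2) × 100

Percent ionization = 4.32%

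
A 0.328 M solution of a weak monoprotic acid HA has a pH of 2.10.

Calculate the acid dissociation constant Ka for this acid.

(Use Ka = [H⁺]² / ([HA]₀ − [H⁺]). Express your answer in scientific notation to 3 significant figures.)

[H⁺] = 10^(−pH) = 10^(−2.10) = 7.943e-03 M. For HA ⇌ H⁺ + A⁻, Ka = [H⁺][A⁻]/[HA] = [H⁺]² / ([HA]₀ − [H⁺]) = (7.943e-03)² / (0.328 − 7.943e-03) = 1.97e-04.

K_a = 1.97e-04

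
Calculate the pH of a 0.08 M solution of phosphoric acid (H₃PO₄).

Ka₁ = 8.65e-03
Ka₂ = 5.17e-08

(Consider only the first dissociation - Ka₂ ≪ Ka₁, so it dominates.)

First dissociation dominates. From Ka₁ = [H⁺][HA⁻]/[H₂A], x² + Ka₁·x − Ka₁·C = 0 with C = 0.08 M and Ka₁ = 8.65e-03. Solving: [H⁺] = (−Ka₁ + √(Ka₁² + 4·Ka₁·C)) / 2 = 2.2334e-02 M. pH = -log(2.2334e-02) = 1.65.

pH = 1.65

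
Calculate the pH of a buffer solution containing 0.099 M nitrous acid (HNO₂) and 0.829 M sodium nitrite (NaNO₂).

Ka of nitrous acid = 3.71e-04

pKa = -log(3.71e-04) = 3.43. pH = pKa + log([A⁻]/[HA]) = 3.43 + log(0.829/0.099)

pH = 4.35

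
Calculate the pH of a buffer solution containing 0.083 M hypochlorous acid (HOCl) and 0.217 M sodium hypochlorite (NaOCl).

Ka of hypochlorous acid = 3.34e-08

pKa = -log(3.34e-08) = 7.48. pH = pKa + log([A⁻]/[HA]) = 7.48 + log(0.217/0.083)

pH = 7.89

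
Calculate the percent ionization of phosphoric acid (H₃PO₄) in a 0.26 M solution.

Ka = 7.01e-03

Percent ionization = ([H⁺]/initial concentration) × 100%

Using Ka equilibrium: x² + Ka×x - Ka×C = 0. Solving: [H⁺] = 3.9331e-02. Percent = (3.9331e-02/0.26) × 100

Percent ionization = 15.1%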